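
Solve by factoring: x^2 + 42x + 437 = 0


We need two numbers that multiply to 437 and add to 42.
Those numbers are 23 and 19 (since 23 * 19 = 437 and 23 + 19 = 42).
So x^2 + 42x + 437 = (x + 23)(x + 19) = 0
Setting each factor to zero: x = -23 or x = -19

x = -23, x = -19


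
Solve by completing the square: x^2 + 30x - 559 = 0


Start: x^2 + 30x - 559 = 0
Move constant: x^2 + 30x = 559
Half of 30 is 15, squared is 225
Add 225 to both sides: x^2 + 30x + 225 = 784
(x + 15)^2 = 784
x + 15 = ±28
x = -15 + 28 = 13 or x = -15 - 28 = -43

x = -43, x = 13


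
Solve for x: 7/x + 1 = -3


Subtract 1 from both sides: 7/x = -4
Multiply both sides by x: 7 = -4 * x
Divide by -4: x = -7/4

x = -7/4


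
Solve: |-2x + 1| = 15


An absolute value equation |expr| = 15 gives two cases:
Case 1: -2x + 1 = 15
  -2x = 14, so x = -7
Case 2: -2x + 1 = -15
  -2x = -16, so x = 8

x = -7, x = 8


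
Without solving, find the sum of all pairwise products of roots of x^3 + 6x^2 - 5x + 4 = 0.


By Vieta's formulas for x^3 + bx^2 + cx + d = 0:
  r1 + r2 + r3 = -b/a = -6
  r1*r2 + r1*r3 + r2*r3 = c/a = -5
  r1*r2*r3 = -d/a = -4


Sum of pairwise products = -5


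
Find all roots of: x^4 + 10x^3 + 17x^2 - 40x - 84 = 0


Let p(x) = x^4 + 10x^3 + 17x^2 - 40x - 84. By the rational root theorem (leading coefficient 1), any rational root is an integer divisor of 84: try ±1, ±2, ... in turn.
Test x = 1: value = -96 ≠ 0.
Test x = -1: value = -36 ≠ 0.
Test x = 2: value = 0 ✓, so (x - 2) is a factor.
Synthetic division by (x - 2): bring down 1; 1(2) + 10 = 12; 12(2) + 17 = 41; 41(2) - 40 = 42; 42(2) - 84 = 0 → quotient x^3 + 12x^2 + 41x + 42, remainder 0.
Continue with the quotient x^3 + 12x^2 + 41x + 42 (candidates must divide 42; re-test x = 2 first in case it repeats).
Test x = 2: value = 180 ≠ 0.
Test x = -2: value = 0 ✓, so (x + 2) is a factor.
Synthetic division by (x + 2): bring down 1; 1(-2) + 12 = 10; 10(-2) + 41 = 21; 21(-2) + 42 = 0 → quotient x^2 + 10x + 21, remainder 0.
Solve the quadratic x^2 + 10x + 21 = 0: discriminant = 10^2 - 4(1)(21) = 100 - 84 = 16.
sqrt(16) = 4, so x = (-10 ± 4)/2: x = -3 or x = -7.
Collecting all roots found:

x = -7, x = -3, x = -2, x = 2


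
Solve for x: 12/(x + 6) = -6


Multiply both sides by (x + 6): 12 = -6(x + 6)
Distribute: 12 = -6x - 36
-6x = 12 + 36 = 48
x = -8

x = -8


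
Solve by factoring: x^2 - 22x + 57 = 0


We need two numbers that multiply to 57 and add to -22.
Those numbers are -19 and -3 (since (-19) * (-3) = 57 and (-19) + (-3) = -22).
So x^2 - 22x + 57 = (x - 19)(x - 3) = 0
Setting each factor to zero: x = 19 or x = 3

x = 3, x = 19


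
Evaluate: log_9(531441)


We need the exponent such that 9^? = 531441
9^6 = 531441
Therefore log_9(531441) = 6

6


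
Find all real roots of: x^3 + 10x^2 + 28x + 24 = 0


Let p(x) = x^3 + 10x^2 + 28x + 24. By the rational root theorem (leading coefficient 1), any rational root is an integer divisor of 24: try ±1, ±2, ... in turn.
Test x = 1: value = 63 ≠ 0.
Test x = -1: value = 5 ≠ 0.
Test x = 2: value = 128 ≠ 0.
Test x = -2: value = 0 ✓, so (x + 2) is a factor.
Synthetic division by (x + 2): bring down 1; 1(-2) + 10 = 8; 8(-2) + 28 = 12; 12(-2) + 24 = 0 → quotient x^2 + 8x + 12, remainder 0.
Solve the quadratic x^2 + 8x + 12 = 0: discriminant = 8^2 - 4(1)(12) = 64 - 48 = 16.
sqrt(16) = 4, so x = (-8 ± 4)/2: x = -2 or x = -6.

x = -6, x = -2 (multiplicity 2)


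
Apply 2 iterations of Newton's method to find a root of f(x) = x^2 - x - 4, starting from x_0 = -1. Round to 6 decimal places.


Newton's method: x_(n+1) = x_n - f(x_n)/f'(x_n)
f(x) = x^2 - x - 4
f'(x) = 2x - 1

Iteration 1:
  f(-1.000000) = -2.000000
  f'(-1.000000) = -3.000000
  x_1 = -1.000000 - (-2.000000)/(-3.000000) = -1.666667

Iteration 2:
  f(-1.666667) = 0.444444
  f'(-1.666667) = -4.333333
  x_2 = -1.666667 - (0.444444)/(-4.333333) = -1.564103

x_2 = -1.564103


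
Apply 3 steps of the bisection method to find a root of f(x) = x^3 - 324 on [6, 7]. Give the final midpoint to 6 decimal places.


f(x) = x^3 - 324
f(6) = -108 < 0
f(7) = 19 > 0

Step 1: midpoint = (6.000000 + 7.000000)/2 = 6.500000
  f(6.500000) = -49.375000
  f(mid) < 0, so root is in [6.500000, 7.000000]

Step 2: midpoint = (6.500000 + 7.000000)/2 = 6.750000
  f(6.750000) = -16.453125
  f(mid) < 0, so root is in [6.750000, 7.000000]

Step 3: midpoint = (6.750000 + 7.000000)/2 = 6.875000
  f(6.875000) = 0.951172
  f(mid) > 0, so root is in [6.750000, 6.875000]

midpoint = 6.875000


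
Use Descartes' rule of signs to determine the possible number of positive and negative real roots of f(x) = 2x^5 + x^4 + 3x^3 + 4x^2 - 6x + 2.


Descartes' rule of signs:

For positive roots, count sign changes in f(x) = 2x^5 + x^4 + 3x^3 + 4x^2 - 6x + 2:
Signs of coefficients: +, +, +, +, -, +
Number of sign changes: 2
Possible positive real roots: 2, 0

For negative roots, examine f(-x) = -2x^5 + x^4 - 3x^3 + 4x^2 + 6x + 2:
Signs of coefficients: -, +, -, +, +, +
Number of sign changes: 3
Possible negative real roots: 3, 1

Positive roots: 2 or 0; Negative roots: 3 or 1


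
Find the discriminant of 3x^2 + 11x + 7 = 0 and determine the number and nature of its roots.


For ax^2 + bx + c = 0, discriminant D = b^2 - 4ac
Here a = 3, b = 11, c = 7
D = (11)^2 - 4(3)(7) = 121 - 84 = 37

D = 37 > 0 but not a perfect square
The equation has 2 distinct real irrational roots.

Discriminant = 37, 2 distinct real irrational roots


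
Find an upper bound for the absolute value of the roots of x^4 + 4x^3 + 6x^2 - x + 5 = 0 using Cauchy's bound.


Cauchy's bound: all roots r satisfy |r| <= 1 + max(|a_i/a_n|) for i = 0,...,n-1
where a_n is the leading coefficient.

Coefficients: [1, 4, 6, -1, 5]
Leading coefficient a_n = 1
Ratios |a_i/a_n|: 4, 6, 1, 5
Maximum ratio: 6
Cauchy's bound: |r| <= 1 + 6 = 7

Upper bound = 7


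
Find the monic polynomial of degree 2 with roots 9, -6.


A monic polynomial with roots 9, -6 is:
p(x) = (x - 9)(x + 6)
After multiplying by (x - 9): x - 9
After multiplying by (x + 6): x^2 - 3x - 54

x^2 - 3x - 54


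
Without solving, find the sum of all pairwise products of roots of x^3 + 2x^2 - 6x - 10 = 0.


By Vieta's formulas for x^3 + bx^2 + cx + d = 0:
  r1 + r2 + r3 = -b/a = -2
  r1*r2 + r1*r3 + r2*r3 = c/a = -6
  r1*r2*r3 = -d/a = 10


Sum of pairwise products = -6


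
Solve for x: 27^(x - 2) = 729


Express both sides with the same base.
729 = 27^2
Since the bases match, equate exponents: x - 2 = 2
So x = 2 - (-2) = 4

x = 4


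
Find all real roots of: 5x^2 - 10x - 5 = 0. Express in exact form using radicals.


Using the quadratic formula: x = (-b ± sqrt(b^2 - 4ac)) / (2a)
Here a = 5, b = -10, c = -5
Discriminant = b^2 - 4ac = (-10)^2 - 4(5)(-5) = 100 + 100 = 200
Since discriminant = 200 > 0, there are two real roots.
x = (10 ± 10*sqrt(2)) / 10
Simplifying: x = 1 ± sqrt(2)
Numerically: x ≈ 2.4142 or x ≈ -0.4142

x = 1 + sqrt(2) or x = 1 - sqrt(2)


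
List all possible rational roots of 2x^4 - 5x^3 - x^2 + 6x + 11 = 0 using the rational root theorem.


Rational root theorem: possible roots are ±p/q where:
  p divides the constant term (11): p ∈ {1, 11}
  q divides the leading coefficient (2): q ∈ {1, 2}

All possible rational roots: -11, -11/2, -1, -1/2, 1/2, 1, 11/2, 11

-11, -11/2, -1, -1/2, 1/2, 1, 11/2, 11


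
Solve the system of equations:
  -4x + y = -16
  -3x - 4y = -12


Using Cramer's rule:
Determinant D = (-4)(-4) - (-3)(1) = 16 + 3 = 19
Dx = (-16)(-4) - (-12)(1) = 64 + 12 = 76
Dy = (-4)(-12) - (-3)(-16) = 48 - 48 = 0
x = Dx/D = 76/19 = 4
y = Dy/D = 0/19 = 0

x = 4, y = 0


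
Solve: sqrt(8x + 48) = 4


Square both sides: 8x + 48 = 4^2 = 16
8x = 16 - 48 = -32
x = -4
Check: sqrt(8*(-4) + 48) = sqrt(16) = 4 ✓

x = -4


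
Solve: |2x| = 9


An absolute value equation |expr| = 9 gives two cases:
Case 1: 2x = 9
  2x = 9, so x = 9/2
Case 2: 2x = -9
  2x = -9, so x = -9/2

x = -9/2, x = 9/2


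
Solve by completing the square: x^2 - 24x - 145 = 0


Start: x^2 - 24x - 145 = 0
Move constant: x^2 - 24x = 145
Half of -24 is -12, squared is 144
Add 144 to both sides: x^2 - 24x + 144 = 289
(x - 12)^2 = 289
x - 12 = ±17
x = 12 + 17 = 29 or x = 12 - 17 = -5

x = -5, x = 29


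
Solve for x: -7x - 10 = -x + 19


Starting with: -7x - 10 = -x + 19
Move all x terms to left: (-7 + 1)x = 19 + 10
Simplify: -6x = 29
Divide both sides by -6: x = -29/6

x = -29/6


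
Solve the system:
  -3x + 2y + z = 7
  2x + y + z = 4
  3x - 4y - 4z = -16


Using Cramer's rule. Expand each determinant along the first row.
D  = (-3)*[1*(-4) - 1*(-4)] - 2*[2*(-4) - 1*3] + 1*[2*(-4) - 1*3]
  = (-3)*(0) - 2*(-11) + 1*(-11) = 11
Dx = 7*[1*(-4) - 1*(-4)] - 2*[4*(-4) - 1*(-16)] + 1*[4*(-4) - 1*(-16)]
  = 7*(0) - 2*(0) + 1*(0) = 0
Dy = (-3)*[4*(-4) - 1*(-16)] - 7*[2*(-4) - 1*3] + 1*[2*(-16) - 4*3]
  = (-3)*(0) - 7*(-11) + 1*(-44) = 33
Dz = (-3)*[1*(-16) - 4*(-4)] - 2*[2*(-16) - 4*3] + 7*[2*(-4) - 1*3]
  = (-3)*(0) - 2*(-44) + 7*(-11) = 11
x = Dx/D = 0/11 = 0, y = Dy/D = 33/11 = 3, z = Dz/D = 11/11 = 1
Check eq1: (-3)(0) + (2)(3) + (1)(1) = 7 = 7 ✓
Check eq2: (2)(0) + (1)(3) + (1)(1) = 4 = 4 ✓
Check eq3: (3)(0) + (-4)(3) + (-4)(1) = -16 = -16 ✓

x = 0, y = 3, z = 1


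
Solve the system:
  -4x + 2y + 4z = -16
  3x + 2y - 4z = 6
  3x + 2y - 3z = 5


Using Cramer's rule. Expand each determinant along the first row.
D  = (-4)*[2*(-3) - (-4)*2] - 2*[3*(-3) - (-4)*3] + 4*[3*2 - 2*3]
  = (-4)*(2) - 2*(3) + 4*(0) = -14
Dx = (-16)*[2*(-3) - (-4)*2] - 2*[6*(-3) - (-4)*5] + 4*[6*2 - 2*5]
  = (-16)*(2) - 2*(2) + 4*(2) = -28
Dy = (-4)*[6*(-3) - (-4)*5] - (-16)*[3*(-3) - (-4)*3] + 4*[3*5 - 6*3]
  = (-4)*(2) - (-16)*(3) + 4*(-3) = 28
Dz = (-4)*[2*5 - 6*2] - 2*[3*5 - 6*3] + (-16)*[3*2 - 2*3]
  = (-4)*(-2) - 2*(-3) + (-16)*(0) = 14
x = Dx/D = -28/-14 = 2, y = Dy/D = 28/-14 = -2, z = Dz/D = 14/-14 = -1
Check eq1: (-4)(2) + (2)(-2) + (4)(-1) = -16 = -16 ✓
Check eq2: (3)(2) + (2)(-2) + (-4)(-1) = 6 = 6 ✓
Check eq3: (3)(2) + (2)(-2) + (-3)(-1) = 5 = 5 ✓

x = 2, y = -2, z = -1


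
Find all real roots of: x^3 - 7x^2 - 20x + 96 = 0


Let p(x) = x^3 - 7x^2 - 20x + 96. By the rational root theorem (leading coefficient 1), any rational root is an integer divisor of 96: try ±1, ±2, ... in turn.
Test x = 1: value = 70 ≠ 0.
Test x = -1: value = 108 ≠ 0.
Test x = 2: value = 36 ≠ 0.
Test x = -2: value = 100 ≠ 0.
Test x = 3: value = 0 ✓, so (x - 3) is a factor.
Synthetic division by (x - 3): bring down 1; 1(3) - 7 = -4; (-4)(3) - 20 = -32; (-32)(3) + 96 = 0 → quotient x^2 - 4x - 32, remainder 0.
Solve the quadratic x^2 - 4x - 32 = 0: discriminant = (-4)^2 - 4(1)(-32) = 16 + 128 = 144.
sqrt(144) = 12, so x = (4 ± 12)/2: x = 8 or x = -4.

x = -4, x = 3, x = 8


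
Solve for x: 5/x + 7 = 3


Subtract 7 from both sides: 5/x = -4
Multiply both sides by x: 5 = -4 * x
Divide by -4: x = -5/4

x = -5/4


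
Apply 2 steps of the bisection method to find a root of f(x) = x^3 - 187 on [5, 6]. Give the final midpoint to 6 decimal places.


f(x) = x^3 - 187
f(5) = -62 < 0
f(6) = 29 > 0

Step 1: midpoint = (5.000000 + 6.000000)/2 = 5.500000
  f(5.500000) = -20.625000
  f(mid) < 0, so root is in [5.500000, 6.000000]

Step 2: midpoint = (5.500000 + 6.000000)/2 = 5.750000
  f(5.750000) = 3.109375
  f(mid) > 0, so root is in [5.500000, 5.750000]

midpoint = 5.750000


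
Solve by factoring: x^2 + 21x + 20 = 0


We need two numbers that multiply to 20 and add to 21.
Those numbers are 20 and 1 (since 20 * 1 = 20 and 20 + 1 = 21).
So x^2 + 21x + 20 = (x + 20)(x + 1) = 0
Setting each factor to zero: x = -20 or x = -1

x = -20, x = -1


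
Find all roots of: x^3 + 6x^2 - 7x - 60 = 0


Let p(x) = x^3 + 6x^2 - 7x - 60. By the rational root theorem (leading coefficient 1), any rational root is an integer divisor of 60: try ±1, ±2, ... in turn.
Test x = 1: value = -60 ≠ 0.
Test x = -1: value = -48 ≠ 0.
Test x = 2: value = -42 ≠ 0.
Test x = -2: value = -30 ≠ 0.
Test x = 3: value = 0 ✓, so (x - 3) is a factor.
Synthetic division by (x - 3): bring down 1; 1(3) + 6 = 9; 9(3) - 7 = 20; 20(3) - 60 = 0 → quotient x^2 + 9x + 20, remainder 0.
Solve the quadratic x^2 + 9x + 20 = 0: discriminant = 9^2 - 4(1)(20) = 81 - 80 = 1.
sqrt(1) = 1, so x = (-9 ± 1)/2: x = -4 or x = -5.
Collecting all roots found:

x = -5, x = -4, x = 3


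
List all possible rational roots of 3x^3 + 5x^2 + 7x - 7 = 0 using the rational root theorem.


Rational root theorem: possible roots are ±p/q where:
  p divides the constant term (-7): p ∈ {1, 7}
  q divides the leading coefficient (3): q ∈ {1, 3}

All possible rational roots: -7, -7/3, -1, -1/3, 1/3, 1, 7/3, 7

-7, -7/3, -1, -1/3, 1/3, 1, 7/3, 7


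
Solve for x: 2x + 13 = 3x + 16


Starting with: 2x + 13 = 3x + 16
Move all x terms to left: (2 - 3)x = 16 - 13
Simplify: -x = 3
Divide both sides by -1: x = -3

x = -3


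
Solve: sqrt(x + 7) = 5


Square both sides: x + 7 = 5^2 = 25
x = 25 - 7 = 18
x = 18
Check: sqrt(1*18 + 7) = sqrt(25) = 5 ✓

x = 18


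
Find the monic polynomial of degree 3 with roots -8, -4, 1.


A monic polynomial with roots -8, -4, 1 is:
p(x) = (x + 8)(x + 4)(x - 1)
After multiplying by (x + 8): x + 8
After multiplying by (x + 4): x^2 + 12x + 32
After multiplying by (x - 1): x^3 + 11x^2 + 20x - 32

x^3 + 11x^2 + 20x - 32


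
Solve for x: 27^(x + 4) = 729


Express both sides with the same base.
729 = 27^2
Since the bases match, equate exponents: x + 4 = 2
So x = 2 - (4) = -2

x = -2


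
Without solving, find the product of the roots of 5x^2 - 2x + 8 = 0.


By Vieta's formulas for ax^2 + bx + c = 0:
  Sum of roots = -b/a
  Product of roots = c/a

Here a = 5, b = -2, c = 8
Sum = -(-2)/5 = 2/5
Product = 8/5 = 8/5

Product = 8/5


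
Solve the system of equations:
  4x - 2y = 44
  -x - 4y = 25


Using Cramer's rule:
Determinant D = (4)(-4) - (-1)(-2) = -16 - 2 = -18
Dx = (44)(-4) - (25)(-2) = -176 + 50 = -126
Dy = (4)(25) - (-1)(44) = 100 + 44 = 144
x = Dx/D = -126/-18 = 7
y = Dy/D = 144/-18 = -8

x = 7, y = -8


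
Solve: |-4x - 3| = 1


An absolute value equation |expr| = 1 gives two cases:
Case 1: -4x - 3 = 1
  -4x = 4, so x = -1
Case 2: -4x - 3 = -1
  -4x = 2, so x = -1/2

x = -1, x = -1/2


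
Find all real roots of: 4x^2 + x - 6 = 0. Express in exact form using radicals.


Using the quadratic formula: x = (-b ± sqrt(b^2 - 4ac)) / (2a)
Here a = 4, b = 1, c = -6
Discriminant = b^2 - 4ac = 1^2 - 4(4)(-6) = 1 + 96 = 97
Since discriminant = 97 > 0, there are two real roots.
x = (-1 ± sqrt(97)) / 8
Numerically: x ≈ 1.1061 or x ≈ -1.3561

x = (-1 + sqrt(97)) / 8 or x = (-1 - sqrt(97)) / 8


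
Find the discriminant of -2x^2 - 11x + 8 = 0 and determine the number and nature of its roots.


For ax^2 + bx + c = 0, discriminant D = b^2 - 4ac
Here a = -2, b = -11, c = 8
D = (-11)^2 - 4(-2)(8) = 121 + 64 = 185

D = 185 > 0 but not a perfect square
The equation has 2 distinct real irrational roots.

Discriminant = 185, 2 distinct real irrational roots


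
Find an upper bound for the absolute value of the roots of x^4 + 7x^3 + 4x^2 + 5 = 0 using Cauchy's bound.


Cauchy's bound: all roots r satisfy |r| <= 1 + max(|a_i/a_n|) for i = 0,...,n-1
where a_n is the leading coefficient.

Coefficients: [1, 7, 4, 0, 5]
Leading coefficient a_n = 1
Ratios |a_i/a_n|: 7, 4, 0, 5
Maximum ratio: 7
Cauchy's bound: |r| <= 1 + 7 = 8

Upper bound = 8


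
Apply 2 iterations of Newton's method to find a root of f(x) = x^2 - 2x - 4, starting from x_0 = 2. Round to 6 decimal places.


Newton's method: x_(n+1) = x_n - f(x_n)/f'(x_n)
f(x) = x^2 - 2x - 4
f'(x) = 2x - 2

Iteration 1:
  f(2.000000) = -4.000000
  f'(2.000000) = 2.000000
  x_1 = 2.000000 - (-4.000000)/(2.000000) = 4.000000

Iteration 2:
  f(4.000000) = 4.000000
  f'(4.000000) = 6.000000
  x_2 = 4.000000 - (4.000000)/(6.000000) = 3.333333

x_2 = 3.333333


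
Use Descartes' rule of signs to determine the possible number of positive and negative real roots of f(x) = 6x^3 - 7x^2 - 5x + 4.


Descartes' rule of signs:

For positive roots, count sign changes in f(x) = 6x^3 - 7x^2 - 5x + 4:
Signs of coefficients: +, -, -, +
Number of sign changes: 2
Possible positive real roots: 2, 0

For negative roots, examine f(-x) = -6x^3 - 7x^2 + 5x + 4:
Signs of coefficients: -, -, +, +
Number of sign changes: 1
Possible negative real roots: 1

Positive roots: 2 or 0; Negative roots: 1


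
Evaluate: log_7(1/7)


We need the exponent such that 7^? = 1/7
7^(-1) = 1/7^1 = 1/7
Therefore log_7(1/7) = -1

-1


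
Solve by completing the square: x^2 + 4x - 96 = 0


Start: x^2 + 4x - 96 = 0
Move constant: x^2 + 4x = 96
Half of 4 is 2, squared is 4
Add 4 to both sides: x^2 + 4x + 4 = 100
(x + 2)^2 = 100
x + 2 = ±10
x = -2 + 10 = 8 or x = -2 - 10 = -12

x = -12, x = 8


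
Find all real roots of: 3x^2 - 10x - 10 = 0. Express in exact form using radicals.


Using the quadratic formula: x = (-b ± sqrt(b^2 - 4ac)) / (2a)
Here a = 3, b = -10, c = -10
Discriminant = b^2 - 4ac = (-10)^2 - 4(3)(-10) = 100 + 120 = 220
Since discriminant = 220 > 0, there are two real roots.
x = (10 ± 2*sqrt(55)) / 6
Simplifying: x = (5 ± sqrt(55)) / 3
Numerically: x ≈ 4.1387 or x ≈ -0.8054

x = (5 + sqrt(55)) / 3 or x = (5 - sqrt(55)) / 3


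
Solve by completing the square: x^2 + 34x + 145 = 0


Start: x^2 + 34x + 145 = 0
Move constant: x^2 + 34x = -145
Half of 34 is 17, squared is 289
Add 289 to both sides: x^2 + 34x + 289 = 144
(x + 17)^2 = 144
x + 17 = ±12
x = -17 + 12 = -5 or x = -17 - 12 = -29

x = -29, x = -5


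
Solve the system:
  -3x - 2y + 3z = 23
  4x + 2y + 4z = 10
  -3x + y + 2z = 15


Using Cramer's rule. Expand each determinant along the first row.
D  = (-3)*[2*2 - 4*1] - (-2)*[4*2 - 4*(-3)] + 3*[4*1 - 2*(-3)]
  = (-3)*(0) - (-2)*(20) + 3*(10) = 70
Dx = 23*[2*2 - 4*1] - (-2)*[10*2 - 4*15] + 3*[10*1 - 2*15]
  = 23*(0) - (-2)*(-40) + 3*(-20) = -140
Dy = (-3)*[10*2 - 4*15] - 23*[4*2 - 4*(-3)] + 3*[4*15 - 10*(-3)]
  = (-3)*(-40) - 23*(20) + 3*(90) = -70
Dz = (-3)*[2*15 - 10*1] - (-2)*[4*15 - 10*(-3)] + 23*[4*1 - 2*(-3)]
  = (-3)*(20) - (-2)*(90) + 23*(10) = 350
x = Dx/D = -140/70 = -2, y = Dy/D = -70/70 = -1, z = Dz/D = 350/70 = 5
Check eq1: (-3)(-2) + (-2)(-1) + (3)(5) = 23 = 23 ✓
Check eq2: (4)(-2) + (2)(-1) + (4)(5) = 10 = 10 ✓
Check eq3: (-3)(-2) + (1)(-1) + (2)(5) = 15 = 15 ✓

x = -2, y = -1, z = 5


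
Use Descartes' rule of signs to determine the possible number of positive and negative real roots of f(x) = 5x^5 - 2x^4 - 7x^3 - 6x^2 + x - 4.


Descartes' rule of signs:

For positive roots, count sign changes in f(x) = 5x^5 - 2x^4 - 7x^3 - 6x^2 + x - 4:
Signs of coefficients: +, -, -, -, +, -
Number of sign changes: 3
Possible positive real roots: 3, 1

For negative roots, examine f(-x) = -5x^5 - 2x^4 + 7x^3 - 6x^2 - x - 4:
Signs of coefficients: -, -, +, -, -, -
Number of sign changes: 2
Possible negative real roots: 2, 0

Positive roots: 3 or 1; Negative roots: 2 or 0


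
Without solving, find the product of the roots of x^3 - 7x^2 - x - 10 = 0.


By Vieta's formulas for x^3 + bx^2 + cx + d = 0:
  r1 + r2 + r3 = -b/a = 7
  r1*r2 + r1*r3 + r2*r3 = c/a = -1
  r1*r2*r3 = -d/a = 10


Product = 10


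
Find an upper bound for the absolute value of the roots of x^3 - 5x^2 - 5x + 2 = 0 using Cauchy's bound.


Cauchy's bound: all roots r satisfy |r| <= 1 + max(|a_i/a_n|) for i = 0,...,n-1
where a_n is the leading coefficient.

Coefficients: [1, -5, -5, 2]
Leading coefficient a_n = 1
Ratios |a_i/a_n|: 5, 5, 2
Maximum ratio: 5
Cauchy's bound: |r| <= 1 + 5 = 6

Upper bound = 6


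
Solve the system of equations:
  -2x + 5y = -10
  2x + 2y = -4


Using Cramer's rule:
Determinant D = (-2)(2) - (2)(5) = -4 - 10 = -14
Dx = (-10)(2) - (-4)(5) = -20 + 20 = 0
Dy = (-2)(-4) - (2)(-10) = 8 + 20 = 28
x = Dx/D = 0/-14 = 0
y = Dy/D = 28/-14 = -2

x = 0, y = -2


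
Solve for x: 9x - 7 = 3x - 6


Starting with: 9x - 7 = 3x - 6
Move all x terms to left: (9 - 3)x = -6 + 7
Simplify: 6x = 1
Divide both sides by 6: x = 1/6

x = 1/6


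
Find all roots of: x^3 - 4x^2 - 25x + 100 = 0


Let p(x) = x^3 - 4x^2 - 25x + 100. By the rational root theorem (leading coefficient 1), any rational root is an integer divisor of 100: try ±1, ±2, ... in turn.
Test x = 1: value = 72 ≠ 0.
Test x = -1: value = 120 ≠ 0.
Test x = 2: value = 42 ≠ 0.
Test x = -2: value = 126 ≠ 0.
Test x = 4: value = 0 ✓, so (x - 4) is a factor.
Synthetic division by (x - 4): bring down 1; 1(4) - 4 = 0; 0(4) - 25 = -25; (-25)(4) + 100 = 0 → quotient x^2 - 25, remainder 0.
Solve the quadratic x^2 - 25 = 0: discriminant = 0^2 - 4(1)(-25) = 0 + 100 = 100.
sqrt(100) = 10, so x = (0 ± 10)/2: x = 5 or x = -5.
Collecting all roots found:

x = -5, x = 4, x = 5


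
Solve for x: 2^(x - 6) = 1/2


Express both sides with the same base.
1/2 = 2^(-1)
Since the bases match, equate exponents: x - 6 = -1
So x = -1 - (-6) = 5

x = 5


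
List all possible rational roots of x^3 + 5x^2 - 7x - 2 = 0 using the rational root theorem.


Rational root theorem: possible roots are ±p/q where:
  p divides the constant term (-2): p ∈ {1, 2}
  q divides the leading coefficient (1): q ∈ {1}

All possible rational roots: -2, -1, 1, 2

-2, -1, 1, 2


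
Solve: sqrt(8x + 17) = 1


Square both sides: 8x + 17 = 1^2 = 1
8x = 1 - 17 = -16
x = -2
Check: sqrt(8*(-2) + 17) = sqrt(1) = 1 ✓

x = -2


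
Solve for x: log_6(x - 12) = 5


Convert to exponential form: x - 12 = 6^5 = 7776
x = 7776 + 12 = 7788
Check: log_6(7788 - 12) = log_6(7776) = log_6(7776) = 5 ✓

x = 7788


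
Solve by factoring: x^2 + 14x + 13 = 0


We need two numbers that multiply to 13 and add to 14.
Those numbers are 1 and 13 (since 1 * 13 = 13 and 1 + 13 = 14).
So x^2 + 14x + 13 = (x + 1)(x + 13) = 0
Setting each factor to zero: x = -1 or x = -13

x = -13, x = -1


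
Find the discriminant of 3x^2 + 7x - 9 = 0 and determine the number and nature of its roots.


For ax^2 + bx + c = 0, discriminant D = b^2 - 4ac
Here a = 3, b = 7, c = -9
D = (7)^2 - 4(3)(-9) = 49 + 108 = 157

D = 157 > 0 but not a perfect square
The equation has 2 distinct real irrational roots.

Discriminant = 157, 2 distinct real irrational roots


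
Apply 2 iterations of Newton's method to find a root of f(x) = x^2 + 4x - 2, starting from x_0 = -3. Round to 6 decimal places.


Newton's method: x_(n+1) = x_n - f(x_n)/f'(x_n)
f(x) = x^2 + 4x - 2
f'(x) = 2x + 4

Iteration 1:
  f(-3.000000) = -5.000000
  f'(-3.000000) = -2.000000
  x_1 = -3.000000 - (-5.000000)/(-2.000000) = -5.500000

Iteration 2:
  f(-5.500000) = 6.250000
  f'(-5.500000) = -7.000000
  x_2 = -5.500000 - (6.250000)/(-7.000000) = -4.607143

x_2 = -4.607143


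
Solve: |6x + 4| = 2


An absolute value equation |expr| = 2 gives two cases:
Case 1: 6x + 4 = 2
  6x = -2, so x = -1/3
Case 2: 6x + 4 = -2
  6x = -6, so x = -1

x = -1, x = -1/3


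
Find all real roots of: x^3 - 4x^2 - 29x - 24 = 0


Let p(x) = x^3 - 4x^2 - 29x - 24. By the rational root theorem (leading coefficient 1), any rational root is an integer divisor of 24: try ±1, ±2, ... in turn.
Test x = 1: value = -56 ≠ 0.
Test x = -1: value = 0 ✓, so (x + 1) is a factor.
Synthetic division by (x + 1): bring down 1; 1(-1) - 4 = -5; (-5)(-1) - 29 = -24; (-24)(-1) - 24 = 0 → quotient x^2 - 5x - 24, remainder 0.
Solve the quadratic x^2 - 5x - 24 = 0: discriminant = (-5)^2 - 4(1)(-24) = 25 + 96 = 121.
sqrt(121) = 11, so x = (5 ± 11)/2: x = 8 or x = -3.

x = -3, x = -1, x = 8


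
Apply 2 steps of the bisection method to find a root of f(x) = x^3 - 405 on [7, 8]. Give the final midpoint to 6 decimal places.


f(x) = x^3 - 405
f(7) = -62 < 0
f(8) = 107 > 0

Step 1: midpoint = (7.000000 + 8.000000)/2 = 7.500000
  f(7.500000) = 16.875000
  f(mid) > 0, so root is in [7.000000, 7.500000]

Step 2: midpoint = (7.000000 + 7.500000)/2 = 7.250000
  f(7.250000) = -23.921875
  f(mid) < 0, so root is in [7.250000, 7.500000]

midpoint = 7.250000


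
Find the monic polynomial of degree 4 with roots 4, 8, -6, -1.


A monic polynomial with roots 4, 8, -6, -1 is:
p(x) = (x - 4)(x - 8)(x + 6)(x + 1)
After multiplying by (x - 4): x - 4
After multiplying by (x - 8): x^2 - 12x + 32
After multiplying by (x + 6): x^3 - 6x^2 - 40x + 192
After multiplying by (x + 1): x^4 - 5x^3 - 46x^2 + 152x + 192

x^4 - 5x^3 - 46x^2 + 152x + 192


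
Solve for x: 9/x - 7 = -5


Subtract -7 from both sides: 9/x = 2
Multiply both sides by x: 9 = 2 * x
Divide by 2: x = 9/2

x = 9/2


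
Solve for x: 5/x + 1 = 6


Subtract 1 from both sides: 5/x = 5
Multiply both sides by x: 5 = 5 * x
Divide by 5: x = 1

x = 1


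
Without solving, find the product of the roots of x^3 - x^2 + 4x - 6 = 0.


By Vieta's formulas for x^3 + bx^2 + cx + d = 0:
  r1 + r2 + r3 = -b/a = 1
  r1*r2 + r1*r3 + r2*r3 = c/a = 4
  r1*r2*r3 = -d/a = 6


Product = 6


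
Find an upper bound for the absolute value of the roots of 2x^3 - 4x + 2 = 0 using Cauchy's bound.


Cauchy's bound: all roots r satisfy |r| <= 1 + max(|a_i/a_n|) for i = 0,...,n-1
where a_n is the leading coefficient.

Coefficients: [2, 0, -4, 2]
Leading coefficient a_n = 2
Ratios |a_i/a_n|: 0, 2, 1
Maximum ratio: 2
Cauchy's bound: |r| <= 1 + 2 = 3

Upper bound = 3


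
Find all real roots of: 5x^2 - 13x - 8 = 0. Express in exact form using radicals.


Using the quadratic formula: x = (-b ± sqrt(b^2 - 4ac)) / (2a)
Here a = 5, b = -13, c = -8
Discriminant = b^2 - 4ac = (-13)^2 - 4(5)(-8) = 169 + 160 = 329
Since discriminant = 329 > 0, there are two real roots.
x = (13 ± sqrt(329)) / 10
Numerically: x ≈ 3.1138 or x ≈ -0.5138

x = (13 + sqrt(329)) / 10 or x = (13 - sqrt(329)) / 10


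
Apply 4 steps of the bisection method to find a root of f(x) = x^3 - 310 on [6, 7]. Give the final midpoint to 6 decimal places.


f(x) = x^3 - 310
f(6) = -94 < 0
f(7) = 33 > 0

Step 1: midpoint = (6.000000 + 7.000000)/2 = 6.500000
  f(6.500000) = -35.375000
  f(mid) < 0, so root is in [6.500000, 7.000000]

Step 2: midpoint = (6.500000 + 7.000000)/2 = 6.750000
  f(6.750000) = -2.453125
  f(mid) < 0, so root is in [6.750000, 7.000000]

Step 3: midpoint = (6.750000 + 7.000000)/2 = 6.875000
  f(6.875000) = 14.951172
  f(mid) > 0, so root is in [6.750000, 6.875000]

Step 4: midpoint = (6.750000 + 6.875000)/2 = 6.812500
  f(6.812500) = 6.169189
  f(mid) > 0, so root is in [6.750000, 6.812500]

midpoint = 6.812500


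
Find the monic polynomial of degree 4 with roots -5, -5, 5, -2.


A monic polynomial with roots -5, -5, 5, -2 is:
p(x) = (x + 5)(x + 5)(x - 5)(x + 2)
After multiplying by (x + 5): x + 5
After multiplying by (x + 5): x^2 + 10x + 25
After multiplying by (x - 5): x^3 + 5x^2 - 25x - 125
After multiplying by (x + 2): x^4 + 7x^3 - 15x^2 - 175x - 250

x^4 + 7x^3 - 15x^2 - 175x - 250


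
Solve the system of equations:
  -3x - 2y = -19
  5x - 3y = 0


Using Cramer's rule:
Determinant D = (-3)(-3) - (5)(-2) = 9 + 10 = 19
Dx = (-19)(-3) - (0)(-2) = 57 - 0 = 57
Dy = (-3)(0) - (5)(-19) = 0 + 95 = 95
x = Dx/D = 57/19 = 3
y = Dy/D = 95/19 = 5

x = 3, y = 5


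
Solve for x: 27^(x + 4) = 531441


Express both sides with the same base.
531441 = 27^4
Since the bases match, equate exponents: x + 4 = 4
So x = 4 - (4) = 0

x = 0


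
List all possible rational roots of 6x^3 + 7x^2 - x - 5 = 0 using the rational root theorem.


Rational root theorem: possible roots are ±p/q where:
  p divides the constant term (-5): p ∈ {1, 5}
  q divides the leading coefficient (6): q ∈ {1, 2, 3, 6}

All possible rational roots: -5, -5/2, -5/3, -1, -5/6, -1/2, -1/3, -1/6, 1/6, 1/3, 1/2, 5/6, 1, 5/3, 5/2, 5

-5, -5/2, -5/3, -1, -5/6, -1/2, -1/3, -1/6, 1/6, 1/3, 1/2, 5/6, 1, 5/3, 5/2, 5


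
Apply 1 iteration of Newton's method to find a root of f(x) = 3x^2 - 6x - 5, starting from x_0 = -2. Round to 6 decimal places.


Newton's method: x_(n+1) = x_n - f(x_n)/f'(x_n)
f(x) = 3x^2 - 6x - 5
f'(x) = 6x - 6

Iteration 1:
  f(-2.000000) = 19.000000
  f'(-2.000000) = -18.000000
  x_1 = -2.000000 - (19.000000)/(-18.000000) = -0.944444

x_1 = -0.944444


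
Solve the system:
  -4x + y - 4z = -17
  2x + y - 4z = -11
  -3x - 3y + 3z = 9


Using Cramer's rule. Expand each determinant along the first row.
D  = (-4)*[1*3 - (-4)*(-3)] - 1*[2*3 - (-4)*(-3)] + (-4)*[2*(-3) - 1*(-3)]
  = (-4)*(-9) - 1*(-6) + (-4)*(-3) = 54
Dx = (-17)*[1*3 - (-4)*(-3)] - 1*[(-11)*3 - (-4)*9] + (-4)*[(-11)*(-3) - 1*9]
  = (-17)*(-9) - 1*(3) + (-4)*(24) = 54
Dy = (-4)*[(-11)*3 - (-4)*9] - (-17)*[2*3 - (-4)*(-3)] + (-4)*[2*9 - (-11)*(-3)]
  = (-4)*(3) - (-17)*(-6) + (-4)*(-15) = -54
Dz = (-4)*[1*9 - (-11)*(-3)] - 1*[2*9 - (-11)*(-3)] + (-17)*[2*(-3) - 1*(-3)]
  = (-4)*(-24) - 1*(-15) + (-17)*(-3) = 162
x = Dx/D = 54/54 = 1, y = Dy/D = -54/54 = -1, z = Dz/D = 162/54 = 3
Check eq1: (-4)(1) + (1)(-1) + (-4)(3) = -17 = -17 ✓
Check eq2: (2)(1) + (1)(-1) + (-4)(3) = -11 = -11 ✓
Check eq3: (-3)(1) + (-3)(-1) + (3)(3) = 9 = 9 ✓

x = 1, y = -1, z = 3


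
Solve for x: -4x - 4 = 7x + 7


Starting with: -4x - 4 = 7x + 7
Move all x terms to left: (-4 - 7)x = 7 + 4
Simplify: -11x = 11
Divide both sides by -11: x = -1

x = -1


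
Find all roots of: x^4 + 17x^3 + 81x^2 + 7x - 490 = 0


Let p(x) = x^4 + 17x^3 + 81x^2 + 7x - 490. By the rational root theorem (leading coefficient 1), any rational root is an integer divisor of 490: try ±1, ±2, ... in turn.
Test x = 1: value = -384 ≠ 0.
Test x = -1: value = -432 ≠ 0.
Test x = 2: value = 0 ✓, so (x - 2) is a factor.
Synthetic division by (x - 2): bring down 1; 1(2) + 17 = 19; 19(2) + 81 = 119; 119(2) + 7 = 245; 245(2) - 490 = 0 → quotient x^3 + 19x^2 + 119x + 245, remainder 0.
Continue with the quotient x^3 + 19x^2 + 119x + 245 (candidates must divide 245).
Test x = 5: value = 1440 ≠ 0.
Test x = -5: value = 0 ✓, so (x + 5) is a factor.
Synthetic division by (x + 5): bring down 1; 1(-5) + 19 = 14; 14(-5) + 119 = 49; 49(-5) + 245 = 0 → quotient x^2 + 14x + 49, remainder 0.
Solve the quadratic x^2 + 14x + 49 = 0: discriminant = 14^2 - 4(1)(49) = 196 - 196 = 0.
Discriminant = 0, so a double root: x = -14/2 = -7.
Collecting all roots found:

x = -7 (multiplicity 2), x = -5, x = 2


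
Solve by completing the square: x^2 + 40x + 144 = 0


Start: x^2 + 40x + 144 = 0
Move constant: x^2 + 40x = -144
Half of 40 is 20, squared is 400
Add 400 to both sides: x^2 + 40x + 400 = 256
(x + 20)^2 = 256
x + 20 = ±16
x = -20 + 16 = -4 or x = -20 - 16 = -36

x = -36, x = -4


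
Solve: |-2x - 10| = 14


An absolute value equation |expr| = 14 gives two cases:
Case 1: -2x - 10 = 14
  -2x = 24, so x = -12
Case 2: -2x - 10 = -14
  -2x = -4, so x = 2

x = -12, x = 2


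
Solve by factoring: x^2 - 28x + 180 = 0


We need two numbers that multiply to 180 and add to -28.
Those numbers are -10 and -18 (since (-10) * (-18) = 180 and (-10) + (-18) = -28).
So x^2 - 28x + 180 = (x - 10)(x - 18) = 0
Setting each factor to zero: x = 10 or x = 18

x = 10, x = 18


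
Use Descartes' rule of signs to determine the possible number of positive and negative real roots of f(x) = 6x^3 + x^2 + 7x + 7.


Descartes' rule of signs:

For positive roots, count sign changes in f(x) = 6x^3 + x^2 + 7x + 7:
Signs of coefficients: +, +, +, +
Number of sign changes: 0
Possible positive real roots: 0

For negative roots, examine f(-x) = -6x^3 + x^2 - 7x + 7:
Signs of coefficients: -, +, -, +
Number of sign changes: 3
Possible negative real roots: 3, 1

Positive roots: 0; Negative roots: 3 or 1


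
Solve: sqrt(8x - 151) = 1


Square both sides: 8x - 151 = 1^2 = 1
8x = 1 + 151 = 152
x = 19
Check: sqrt(8*19 - 151) = sqrt(1) = 1 ✓

x = 19


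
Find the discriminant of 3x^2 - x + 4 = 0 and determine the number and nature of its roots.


For ax^2 + bx + c = 0, discriminant D = b^2 - 4ac
Here a = 3, b = -1, c = 4
D = (-1)^2 - 4(3)(4) = 1 - 48 = -47

D = -47 < 0
The equation has no real roots (2 complex conjugate roots).

Discriminant = -47, no real roots (2 complex conjugate roots)


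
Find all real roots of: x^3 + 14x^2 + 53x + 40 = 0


Let p(x) = x^3 + 14x^2 + 53x + 40. By the rational root theorem (leading coefficient 1), any rational root is an integer divisor of 40: try ±1, ±2, ... in turn.
Test x = 1: value = 108 ≠ 0.
Test x = -1: value = 0 ✓, so (x + 1) is a factor.
Synthetic division by (x + 1): bring down 1; 1(-1) + 14 = 13; 13(-1) + 53 = 40; 40(-1) + 40 = 0 → quotient x^2 + 13x + 40, remainder 0.
Solve the quadratic x^2 + 13x + 40 = 0: discriminant = 13^2 - 4(1)(40) = 169 - 160 = 9.
sqrt(9) = 3, so x = (-13 ± 3)/2: x = -5 or x = -8.

x = -8, x = -5, x = -1


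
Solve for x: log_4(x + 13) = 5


Convert to exponential form: x + 13 = 4^5 = 1024
x = 1024 - 13 = 1011
Check: log_4(1011 + 13) = log_4(1024) = log_4(1024) = 5 ✓

x = 1011


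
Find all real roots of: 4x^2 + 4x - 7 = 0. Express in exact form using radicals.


Using the quadratic formula: x = (-b ± sqrt(b^2 - 4ac)) / (2a)
Here a = 4, b = 4, c = -7
Discriminant = b^2 - 4ac = 4^2 - 4(4)(-7) = 16 + 112 = 128
Since discriminant = 128 > 0, there are two real roots.
x = (-4 ± 8*sqrt(2)) / 8
Simplifying: x = (-1 ± 2*sqrt(2)) / 2
Numerically: x ≈ 0.9142 or x ≈ -1.9142

x = (-1 + 2*sqrt(2)) / 2 or x = (-1 - 2*sqrt(2)) / 2


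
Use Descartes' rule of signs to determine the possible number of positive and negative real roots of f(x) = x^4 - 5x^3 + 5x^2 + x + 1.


Descartes' rule of signs:

For positive roots, count sign changes in f(x) = x^4 - 5x^3 + 5x^2 + x + 1:
Signs of coefficients: +, -, +, +, +
Number of sign changes: 2
Possible positive real roots: 2, 0

For negative roots, examine f(-x) = x^4 + 5x^3 + 5x^2 - x + 1:
Signs of coefficients: +, +, +, -, +
Number of sign changes: 2
Possible negative real roots: 2, 0

Positive roots: 2 or 0; Negative roots: 2 or 0


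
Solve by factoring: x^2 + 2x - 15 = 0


We need two numbers that multiply to -15 and add to 2.
Those numbers are 5 and -3 (since 5 * (-3) = -15 and 5 + (-3) = 2).
So x^2 + 2x - 15 = (x + 5)(x - 3) = 0
Setting each factor to zero: x = -5 or x = 3

x = -5, x = 3


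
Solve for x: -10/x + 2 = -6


Subtract 2 from both sides: -10/x = -8
Multiply both sides by x: -10 = -8 * x
Divide by -8: x = 5/4

x = 5/4


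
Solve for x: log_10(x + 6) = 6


Convert to exponential form: x + 6 = 10^6 = 1000000
x = 1000000 - 6 = 999994
Check: log_10(999994 + 6) = log_10(1000000) = log_10(1000000) = 6 ✓

x = 999994


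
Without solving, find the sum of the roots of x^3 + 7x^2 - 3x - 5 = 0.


By Vieta's formulas for x^3 + bx^2 + cx + d = 0:
  r1 + r2 + r3 = -b/a = -7
  r1*r2 + r1*r3 + r2*r3 = c/a = -3
  r1*r2*r3 = -d/a = 5


Sum = -7


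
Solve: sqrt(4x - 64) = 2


Square both sides: 4x - 64 = 2^2 = 4
4x = 4 + 64 = 68
x = 17
Check: sqrt(4*17 - 64) = sqrt(4) = 2 ✓

x = 17


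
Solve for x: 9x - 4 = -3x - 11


Starting with: 9x - 4 = -3x - 11
Move all x terms to left: (9 + 3)x = -11 + 4
Simplify: 12x = -7
Divide both sides by 12: x = -7/12

x = -7/12


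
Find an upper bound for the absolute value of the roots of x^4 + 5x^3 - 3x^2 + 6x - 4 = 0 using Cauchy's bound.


Cauchy's bound: all roots r satisfy |r| <= 1 + max(|a_i/a_n|) for i = 0,...,n-1
where a_n is the leading coefficient.

Coefficients: [1, 5, -3, 6, -4]
Leading coefficient a_n = 1
Ratios |a_i/a_n|: 5, 3, 6, 4
Maximum ratio: 6
Cauchy's bound: |r| <= 1 + 6 = 7

Upper bound = 7


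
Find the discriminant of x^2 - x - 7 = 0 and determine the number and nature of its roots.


For ax^2 + bx + c = 0, discriminant D = b^2 - 4ac
Here a = 1, b = -1, c = -7
D = (-1)^2 - 4(1)(-7) = 1 + 28 = 29

D = 29 > 0 but not a perfect square
The equation has 2 distinct real irrational roots.

Discriminant = 29, 2 distinct real irrational roots


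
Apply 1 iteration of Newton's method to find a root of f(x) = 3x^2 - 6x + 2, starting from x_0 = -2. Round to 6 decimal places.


Newton's method: x_(n+1) = x_n - f(x_n)/f'(x_n)
f(x) = 3x^2 - 6x + 2
f'(x) = 6x - 6

Iteration 1:
  f(-2.000000) = 26.000000
  f'(-2.000000) = -18.000000
  x_1 = -2.000000 - (26.000000)/(-18.000000) = -0.555556

x_1 = -0.555556


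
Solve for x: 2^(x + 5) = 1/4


Express both sides with the same base.
1/4 = 2^(-2)
Since the bases match, equate exponents: x + 5 = -2
So x = -2 - (5) = -7

x = -7


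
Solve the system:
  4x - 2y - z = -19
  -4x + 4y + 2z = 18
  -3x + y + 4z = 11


Using Cramer's rule. Expand each determinant along the first row.
D  = 4*[4*4 - 2*1] - (-2)*[(-4)*4 - 2*(-3)] + (-1)*[(-4)*1 - 4*(-3)]
  = 4*(14) - (-2)*(-10) + (-1)*(8) = 28
Dx = (-19)*[4*4 - 2*1] - (-2)*[18*4 - 2*11] + (-1)*[18*1 - 4*11]
  = (-19)*(14) - (-2)*(50) + (-1)*(-26) = -140
Dy = 4*[18*4 - 2*11] - (-19)*[(-4)*4 - 2*(-3)] + (-1)*[(-4)*11 - 18*(-3)]
  = 4*(50) - (-19)*(-10) + (-1)*(10) = 0
Dz = 4*[4*11 - 18*1] - (-2)*[(-4)*11 - 18*(-3)] + (-19)*[(-4)*1 - 4*(-3)]
  = 4*(26) - (-2)*(10) + (-19)*(8) = -28
x = Dx/D = -140/28 = -5, y = Dy/D = 0/28 = 0, z = Dz/D = -28/28 = -1
Check eq1: (4)(-5) + (-2)(0) + (-1)(-1) = -19 = -19 ✓
Check eq2: (-4)(-5) + (4)(0) + (2)(-1) = 18 = 18 ✓
Check eq3: (-3)(-5) + (1)(0) + (4)(-1) = 11 = 11 ✓

x = -5, y = 0, z = -1


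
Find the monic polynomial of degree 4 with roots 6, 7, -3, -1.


A monic polynomial with roots 6, 7, -3, -1 is:
p(x) = (x - 6)(x - 7)(x + 3)(x + 1)
After multiplying by (x - 6): x - 6
After multiplying by (x - 7): x^2 - 13x + 42
After multiplying by (x + 3): x^3 - 10x^2 + 3x + 126
After multiplying by (x + 1): x^4 - 9x^3 - 7x^2 + 129x + 126

x^4 - 9x^3 - 7x^2 + 129x + 126


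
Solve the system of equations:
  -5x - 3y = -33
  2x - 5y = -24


Using Cramer's rule:
Determinant D = (-5)(-5) - (2)(-3) = 25 + 6 = 31
Dx = (-33)(-5) - (-24)(-3) = 165 - 72 = 93
Dy = (-5)(-24) - (2)(-33) = 120 + 66 = 186
x = Dx/D = 93/31 = 3
y = Dy/D = 186/31 = 6

x = 3, y = 6


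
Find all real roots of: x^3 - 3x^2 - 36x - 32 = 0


Let p(x) = x^3 - 3x^2 - 36x - 32. By the rational root theorem (leading coefficient 1), any rational root is an integer divisor of 32: try ±1, ±2, ... in turn.
Test x = 1: value = -70 ≠ 0.
Test x = -1: value = 0 ✓, so (x + 1) is a factor.
Synthetic division by (x + 1): bring down 1; 1(-1) - 3 = -4; (-4)(-1) - 36 = -32; (-32)(-1) - 32 = 0 → quotient x^2 - 4x - 32, remainder 0.
Solve the quadratic x^2 - 4x - 32 = 0: discriminant = (-4)^2 - 4(1)(-32) = 16 + 128 = 144.
sqrt(144) = 12, so x = (4 ± 12)/2: x = 8 or x = -4.

x = -4, x = -1, x = 8


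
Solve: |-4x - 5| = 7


An absolute value equation |expr| = 7 gives two cases:
Case 1: -4x - 5 = 7
  -4x = 12, so x = -3
Case 2: -4x - 5 = -7
  -4x = -2, so x = 1/2

x = -3, x = 1/2


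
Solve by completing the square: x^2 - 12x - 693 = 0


Start: x^2 - 12x - 693 = 0
Move constant: x^2 - 12x = 693
Half of -12 is -6, squared is 36
Add 36 to both sides: x^2 - 12x + 36 = 729
(x - 6)^2 = 729
x - 6 = ±27
x = 6 + 27 = 33 or x = 6 - 27 = -21

x = -21, x = 33


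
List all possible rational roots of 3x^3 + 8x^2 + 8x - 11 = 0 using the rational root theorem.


Rational root theorem: possible roots are ±p/q where:
  p divides the constant term (-11): p ∈ {1, 11}
  q divides the leading coefficient (3): q ∈ {1, 3}

All possible rational roots: -11, -11/3, -1, -1/3, 1/3, 1, 11/3, 11

-11, -11/3, -1, -1/3, 1/3, 1, 11/3, 11


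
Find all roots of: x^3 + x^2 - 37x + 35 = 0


Let p(x) = x^3 + x^2 - 37x + 35. By the rational root theorem (leading coefficient 1), any rational root is an integer divisor of 35: try ±1, ±2, ... in turn.
Test x = 1: value = 0 ✓, so (x - 1) is a factor.
Synthetic division by (x - 1): bring down 1; 1(1) + 1 = 2; 2(1) - 37 = -35; (-35)(1) + 35 = 0 → quotient x^2 + 2x - 35, remainder 0.
Solve the quadratic x^2 + 2x - 35 = 0: discriminant = 2^2 - 4(1)(-35) = 4 + 140 = 144.
sqrt(144) = 12, so x = (-2 ± 12)/2: x = 5 or x = -7.
Collecting all roots found:

x = -7, x = 1, x = 5


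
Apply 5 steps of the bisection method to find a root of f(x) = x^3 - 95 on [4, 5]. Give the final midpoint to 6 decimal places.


f(x) = x^3 - 95
f(4) = -31 < 0
f(5) = 30 > 0

Step 1: midpoint = (4.000000 + 5.000000)/2 = 4.500000
  f(4.500000) = -3.875000
  f(mid) < 0, so root is in [4.500000, 5.000000]

Step 2: midpoint = (4.500000 + 5.000000)/2 = 4.750000
  f(4.750000) = 12.171875
  f(mid) > 0, so root is in [4.500000, 4.750000]

Step 3: midpoint = (4.500000 + 4.750000)/2 = 4.625000
  f(4.625000) = 3.931641
  f(mid) > 0, so root is in [4.500000, 4.625000]

Step 4: midpoint = (4.500000 + 4.625000)/2 = 4.562500
  f(4.562500) = -0.025146
  f(mid) < 0, so root is in [4.562500, 4.625000]

Step 5: midpoint = (4.562500 + 4.625000)/2 = 4.593750
  f(4.593750) = 1.939789
  f(mid) > 0, so root is in [4.562500, 4.593750]

midpoint = 4.593750
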